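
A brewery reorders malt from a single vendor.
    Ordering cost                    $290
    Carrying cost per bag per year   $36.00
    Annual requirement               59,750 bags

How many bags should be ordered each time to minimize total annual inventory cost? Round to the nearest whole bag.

981 bags

EOQ = √(2DS/H) = √(2 × 59,750 × 290 / 36)
    = √(962,638.89) ≈ 981.14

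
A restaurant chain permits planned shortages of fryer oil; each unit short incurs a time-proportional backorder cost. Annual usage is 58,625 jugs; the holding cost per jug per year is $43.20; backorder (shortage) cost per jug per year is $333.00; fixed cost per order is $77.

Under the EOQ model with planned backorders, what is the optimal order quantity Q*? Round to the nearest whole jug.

Q* = √(2DS/H) · √((H + b)/b)
   = √(2 × 58,625 × 77 / 43.2) · √((43.2 + 333) / 333)
   = 457.151 × 1.0629 ≈ 485.90

486 jugs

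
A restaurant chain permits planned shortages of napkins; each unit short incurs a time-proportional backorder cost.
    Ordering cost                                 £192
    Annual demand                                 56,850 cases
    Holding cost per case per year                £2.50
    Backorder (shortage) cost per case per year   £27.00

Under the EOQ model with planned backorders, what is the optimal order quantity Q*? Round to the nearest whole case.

Q* = √(2DS/H) · √((H + b)/b)
   = √(2 × 56,850 × 192 / 2.5) · √((2.5 + 27) / 27)
   = 2,955.023 × 1.0453 ≈ 3,088.80

3,089 cases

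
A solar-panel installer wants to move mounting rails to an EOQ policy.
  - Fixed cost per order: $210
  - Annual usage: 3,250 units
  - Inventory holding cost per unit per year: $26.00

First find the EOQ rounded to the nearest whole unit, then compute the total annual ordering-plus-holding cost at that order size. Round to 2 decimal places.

Optimal lot size Q* = (2 × 3,250 × $210 / $26)^½ ≈ 229.13 → Q = 229 units
Orders/yr = 3,250/229 = 14.192; ordering cost = 14.192 × $210 = $2,980.35
Average inventory = 229/2 = 114.5; holding cost = 114.5 × $26 = $2,977.00
Total = $2,980.35 + $2,977.00 = $5,957.35

$5,957.35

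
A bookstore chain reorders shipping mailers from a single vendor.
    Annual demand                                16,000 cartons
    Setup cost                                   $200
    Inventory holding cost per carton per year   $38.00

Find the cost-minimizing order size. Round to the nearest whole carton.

410 cartons

Optimal lot size Q* = (2 × 16,000 × $200 / $38)^½ ≈ 410.39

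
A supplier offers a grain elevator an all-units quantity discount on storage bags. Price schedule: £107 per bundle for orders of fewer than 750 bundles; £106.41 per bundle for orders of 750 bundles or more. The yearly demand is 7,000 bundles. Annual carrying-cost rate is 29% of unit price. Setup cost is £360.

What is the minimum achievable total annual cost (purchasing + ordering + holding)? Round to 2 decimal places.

£759,802.09

H₁ = 29%×£107 = £31.0300;  H₂ = 29%×£106.41 = £30.8589
EOQ₁ = √(2×7,000×360/31.0300) = 403.02  (< 750, feasible at tier 1)
EOQ₂ = √(2×7,000×360/30.8589) = 404.13  (< 750 → use Q = 750 at tier-2 price)
TC(tier 1 (EOQ₁), Q≈403.0) = £761,505.65
TC(tier 2, Q≈750.0) = £759,802.09
Minimum at tier 2: £759,802.09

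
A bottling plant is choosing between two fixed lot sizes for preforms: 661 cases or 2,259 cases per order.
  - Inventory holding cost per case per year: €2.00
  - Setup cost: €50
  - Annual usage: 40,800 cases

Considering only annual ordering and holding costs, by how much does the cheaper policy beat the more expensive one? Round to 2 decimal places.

€585.18

Annual cost at Q: ordering D·S/Q plus holding Q·H/2.
TC(661) = (40,800/661)×50 + (661/2)×2 = €3,747.23
TC(2,259) = (40,800/2,259)×50 + (2,259/2)×2 = €3,162.05
Lots of 2,259 are cheaper by €585.18.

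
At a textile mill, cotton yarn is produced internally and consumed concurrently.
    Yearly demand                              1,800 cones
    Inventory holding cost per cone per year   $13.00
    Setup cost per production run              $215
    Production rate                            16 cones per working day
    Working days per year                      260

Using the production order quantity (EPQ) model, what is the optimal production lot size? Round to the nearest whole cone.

324 cones

Daily demand d = 1,800/260 = 6.923; p = 16; 1 − d/p = 0.56731
EPQ = √(2DS / (H(1 − d/p)))
    = √(2 × 1,800 × 215 / (13 × 0.56731)) ≈ 323.96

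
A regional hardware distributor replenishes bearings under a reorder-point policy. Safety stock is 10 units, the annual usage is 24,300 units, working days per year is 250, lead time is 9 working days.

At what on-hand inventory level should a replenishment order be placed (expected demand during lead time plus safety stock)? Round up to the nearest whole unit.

Daily demand d = 24,300 / 250 = 97.200 units/day
Demand during lead time = 97.200 × 9 = 874.80
Reorder point = 874.80 + 10 = 884.80 → round up

885 units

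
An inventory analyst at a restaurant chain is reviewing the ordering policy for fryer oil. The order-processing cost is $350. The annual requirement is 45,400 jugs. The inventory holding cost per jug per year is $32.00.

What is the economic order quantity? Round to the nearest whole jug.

997 jugs

2DS/H = 2·45,400·350/32 = 993,125.00
EOQ = √993,125.00 ≈ 996.56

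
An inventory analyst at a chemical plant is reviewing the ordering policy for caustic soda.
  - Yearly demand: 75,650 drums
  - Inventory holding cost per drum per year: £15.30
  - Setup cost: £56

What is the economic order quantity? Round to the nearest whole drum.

EOQ = √(2DS/H) = √(2 × 75,650 × 56 / 15.3)
    = √(553,777.78) ≈ 744.16

744 drums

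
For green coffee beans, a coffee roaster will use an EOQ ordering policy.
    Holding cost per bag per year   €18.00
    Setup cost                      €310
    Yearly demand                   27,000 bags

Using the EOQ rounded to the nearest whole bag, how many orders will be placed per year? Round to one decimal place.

28.0 orders per year

EOQ = √(2DS/H) = √(2 × 27,000 × 310 / 18)
    = √(930,000.00) ≈ 964.37 → Q = 964
Orders per year = D/Q = 27,000 / 964 = 28.008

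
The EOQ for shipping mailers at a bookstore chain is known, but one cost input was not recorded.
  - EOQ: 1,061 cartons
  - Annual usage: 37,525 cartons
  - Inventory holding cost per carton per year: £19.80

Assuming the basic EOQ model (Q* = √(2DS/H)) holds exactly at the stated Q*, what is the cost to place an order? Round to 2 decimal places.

From Q* = √(2DS/H) ⇒ Q*² = 2DS/H.
S = Q²H / (2D) = 1,061² × 19.8 / (2 × 37,525) = 296.9923

£296.99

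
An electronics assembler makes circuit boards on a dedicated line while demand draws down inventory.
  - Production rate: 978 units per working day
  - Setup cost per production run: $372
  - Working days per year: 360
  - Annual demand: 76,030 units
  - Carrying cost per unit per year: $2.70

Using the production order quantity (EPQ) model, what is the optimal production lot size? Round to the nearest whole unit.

d = 76,030/360 = 211.1944 units/day;  effective holding cost H(1 − d/p) = 2.7·(1 − 211.1944/978) = 2.11695
Q* = √(2DS / H_eff) = √(2·76,030·372 / 2.11695) ≈ 5,169.21

5,169 units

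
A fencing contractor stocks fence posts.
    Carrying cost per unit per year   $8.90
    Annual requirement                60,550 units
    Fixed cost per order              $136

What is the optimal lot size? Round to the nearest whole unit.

1,360 units

EOQ = √(2DS/H) = √(2 × 60,550 × 136 / 8.9)
    = √(1,850,516.85) ≈ 1,360.34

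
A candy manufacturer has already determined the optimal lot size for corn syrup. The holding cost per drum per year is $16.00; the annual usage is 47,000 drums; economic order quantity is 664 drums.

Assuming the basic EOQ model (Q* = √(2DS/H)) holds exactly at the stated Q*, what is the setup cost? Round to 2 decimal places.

From Q* = √(2DS/H) ⇒ Q*² = 2DS/H.
S = Q²H / (2D) = 664² × 16 / (2 × 47,000) = 75.0461

$75.05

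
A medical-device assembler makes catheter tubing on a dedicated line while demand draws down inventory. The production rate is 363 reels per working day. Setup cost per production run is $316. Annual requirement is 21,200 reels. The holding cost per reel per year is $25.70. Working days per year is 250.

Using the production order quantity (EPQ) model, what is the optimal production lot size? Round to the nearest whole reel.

d = 21,200/250 = 84.8000 reels/day;  effective holding cost H(1 − d/p) = 25.7·(1 − 84.8000/363) = 19.69625
Q* = √(2DS / H_eff) = √(2·21,200·316 / 19.69625) ≈ 824.77

825 reels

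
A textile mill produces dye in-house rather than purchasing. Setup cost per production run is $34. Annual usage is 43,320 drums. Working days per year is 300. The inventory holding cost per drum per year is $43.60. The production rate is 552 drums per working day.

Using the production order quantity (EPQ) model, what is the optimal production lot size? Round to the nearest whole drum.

302 drums

d = 43,320/300 = 144.4000 drums/day;  effective holding cost H(1 − d/p) = 43.6·(1 − 144.4000/552) = 32.19449
Q* = √(2DS / H_eff) = √(2·43,320·34 / 32.19449) ≈ 302.49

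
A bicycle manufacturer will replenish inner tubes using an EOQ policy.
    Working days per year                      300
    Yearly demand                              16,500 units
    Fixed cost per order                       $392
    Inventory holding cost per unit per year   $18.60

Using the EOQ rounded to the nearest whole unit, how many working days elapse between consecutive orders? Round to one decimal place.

2DS/H = 2·16,500·392/18.6 = 695,483.87
EOQ = √695,483.87 ≈ 833.96 → Q = 834 units
Days between orders = 300 / (D/Q) = 300 / 19.784 ≈ 15.164

15.2 days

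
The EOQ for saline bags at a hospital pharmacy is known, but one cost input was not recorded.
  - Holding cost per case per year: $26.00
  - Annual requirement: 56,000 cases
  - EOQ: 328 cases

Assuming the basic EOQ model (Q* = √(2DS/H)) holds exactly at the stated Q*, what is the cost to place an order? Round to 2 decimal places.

EOQ relation: Q² = 2DS/H, so rearrange for the unknown.
S = Q²H / (2D) = 328² × 26 / (2 × 56,000) = 24.9749

$24.97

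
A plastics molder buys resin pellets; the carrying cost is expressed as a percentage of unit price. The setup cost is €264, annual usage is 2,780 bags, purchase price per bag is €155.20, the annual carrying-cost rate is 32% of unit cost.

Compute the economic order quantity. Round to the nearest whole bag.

Carrying cost H = €155.2 × 32% = €49.6640/bag/yr
Optimal lot size Q* = (2 × 2,780 × €264 / €49.664)^½ ≈ 171.92

172 bags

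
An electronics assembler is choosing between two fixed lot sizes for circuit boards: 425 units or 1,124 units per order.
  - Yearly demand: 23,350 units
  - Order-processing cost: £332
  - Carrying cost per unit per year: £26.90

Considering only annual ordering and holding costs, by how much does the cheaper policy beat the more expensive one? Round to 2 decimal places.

£1,941.95

Annual cost at Q: ordering D·S/Q plus holding Q·H/2.
TC(425) = (23,350/425)×332 + (425/2)×26.9 = £23,956.72
TC(1,124) = (23,350/1,124)×332 + (1,124/2)×26.9 = £22,014.78
Cheaper: Q = 1,124.  Difference = £1,941.95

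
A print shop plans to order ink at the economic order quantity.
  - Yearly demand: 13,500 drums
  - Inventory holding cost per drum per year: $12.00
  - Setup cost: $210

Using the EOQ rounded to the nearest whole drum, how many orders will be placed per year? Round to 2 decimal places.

19.65 orders per year

Q* = √(2·D·S / H) = √(2·13,500·210 / 12) = √472,500.0 ≈ 687.39 → Q = 687
N = D/Q = 13,500/687 ≈ 19.651 orders/yr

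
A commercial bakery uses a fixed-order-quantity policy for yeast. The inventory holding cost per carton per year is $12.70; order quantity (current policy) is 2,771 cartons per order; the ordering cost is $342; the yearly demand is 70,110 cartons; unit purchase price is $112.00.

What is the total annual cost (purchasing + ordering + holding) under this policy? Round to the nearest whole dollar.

Orders/yr = 70,110/2,771 = 25.301; ordering cost = 25.301 × $342 = $8,653.06
Average inventory = 2,771/2 = 1385.5; holding cost = 1385.5 × $12.7 = $17,595.85
Purchase cost = D·C = 70,110 × 112 = $7,852,320.00
Total = $8,653.06 + $17,595.85 + $7,852,320.00 = $7,878,568.91

$7,878,569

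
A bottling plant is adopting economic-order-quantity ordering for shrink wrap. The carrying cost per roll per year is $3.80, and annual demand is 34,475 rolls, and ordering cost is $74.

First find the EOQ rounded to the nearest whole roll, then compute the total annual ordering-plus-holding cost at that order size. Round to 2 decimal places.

$4,403.26

2DS/H = 2·34,475·74/3.8 = 1,342,710.53
EOQ = √1,342,710.53 ≈ 1,158.75 → Q = 1,159 rolls
Annual ordering cost = (D/Q)·S = (34,475/1,159) × 74 = $2,201.16
Annual holding cost  = (Q/2)·H = (1,159/2) × 3.8 = $2,202.10
Total = $2,201.16 + $2,202.10 = $4,403.26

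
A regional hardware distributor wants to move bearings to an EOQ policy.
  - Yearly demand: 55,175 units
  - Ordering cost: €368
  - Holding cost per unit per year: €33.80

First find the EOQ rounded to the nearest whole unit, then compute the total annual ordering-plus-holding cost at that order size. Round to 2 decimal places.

€37,048.31

Optimal lot size Q* = (2 × 55,175 × €368 / €33.8)^½ ≈ 1,096.10 → Q = 1,096 units
Orders/yr = 55,175/1,096 = 50.342; ordering cost = 50.342 × €368 = €18,525.91
Average inventory = 1,096/2 = 548; holding cost = 548 × €33.8 = €18,522.40
Total = €18,525.91 + €18,522.40 = €37,048.31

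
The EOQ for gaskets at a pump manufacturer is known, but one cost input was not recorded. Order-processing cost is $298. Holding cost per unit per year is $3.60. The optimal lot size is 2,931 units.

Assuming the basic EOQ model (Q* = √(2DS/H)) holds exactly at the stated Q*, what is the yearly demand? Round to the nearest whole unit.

EOQ relation: Q² = 2DS/H, so rearrange for the unknown.
D = Q²H / (2S) = 2,931² × 3.6 / (2 × 298) = 51,890.50

51,891 units per year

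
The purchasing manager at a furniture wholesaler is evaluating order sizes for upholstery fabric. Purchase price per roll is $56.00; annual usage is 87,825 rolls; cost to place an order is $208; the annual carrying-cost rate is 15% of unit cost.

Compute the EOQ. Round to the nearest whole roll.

Holding cost per roll per year: H = 15% × $56 = $8.4000
EOQ = √(2DS/H) = √(2 × 87,825 × 208 / 8.4)
    = √(4,349,428.57) ≈ 2,085.53

2,086 rolls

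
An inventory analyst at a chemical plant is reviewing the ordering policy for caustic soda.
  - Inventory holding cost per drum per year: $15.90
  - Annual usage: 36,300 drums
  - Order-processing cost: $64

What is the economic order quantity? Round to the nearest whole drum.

541 drums

2DS/H = 2·36,300·64/15.9 = 292,226.42
EOQ = √292,226.42 ≈ 540.58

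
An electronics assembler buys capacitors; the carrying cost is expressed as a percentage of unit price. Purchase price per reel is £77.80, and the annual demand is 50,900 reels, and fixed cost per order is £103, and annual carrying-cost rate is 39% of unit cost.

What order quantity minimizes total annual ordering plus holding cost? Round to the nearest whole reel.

Holding cost per reel per year: H = 39% × £77.8 = £30.3420
EOQ = √(2DS/H) = √(2 × 50,900 × 103 / 30.342)
    = √(345,573.79) ≈ 587.86

588 reels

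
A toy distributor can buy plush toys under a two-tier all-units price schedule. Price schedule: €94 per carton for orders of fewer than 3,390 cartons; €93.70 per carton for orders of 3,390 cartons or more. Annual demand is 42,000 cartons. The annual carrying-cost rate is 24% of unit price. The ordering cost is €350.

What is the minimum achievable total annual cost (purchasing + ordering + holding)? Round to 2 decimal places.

H₁ = 24%×€94 = €22.5600;  H₂ = 24%×€93.70 = €22.4880
EOQ₁ = √(2×42,000×350/22.5600) = 1,141.57  (< 3,390, feasible at tier 1)
EOQ₂ = √(2×42,000×350/22.4880) = 1,143.40  (< 3,390 → use Q = 3,390 at tier-2 price)
TC(tier 1 (EOQ₁), Q≈1,141.6) = €3,973,753.91
TC(tier 2, Q≈3,390.0) = €3,977,853.44
Minimum at tier 1 (EOQ₁): €3,973,753.91

€3,973,753.91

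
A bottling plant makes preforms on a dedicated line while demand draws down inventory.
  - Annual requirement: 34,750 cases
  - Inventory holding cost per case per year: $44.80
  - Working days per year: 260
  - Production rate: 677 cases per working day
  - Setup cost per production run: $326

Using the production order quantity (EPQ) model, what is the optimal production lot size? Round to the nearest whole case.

d = 34,750/260 = 133.6538 cases/day;  effective holding cost H(1 − d/p) = 44.8·(1 − 133.6538/677) = 35.95555
Q* = √(2DS / H_eff) = √(2·34,750·326 / 35.95555) ≈ 793.81

794 cases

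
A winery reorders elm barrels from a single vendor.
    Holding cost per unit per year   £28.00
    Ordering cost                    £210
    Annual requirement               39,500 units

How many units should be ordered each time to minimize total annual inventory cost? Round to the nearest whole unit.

770 units

EOQ = √(2DS/H) = √(2 × 39,500 × 210 / 28)
    = √(592,500.00) ≈ 769.74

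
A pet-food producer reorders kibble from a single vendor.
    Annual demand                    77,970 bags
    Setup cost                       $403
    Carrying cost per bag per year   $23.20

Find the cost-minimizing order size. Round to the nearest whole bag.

2DS/H = 2·77,970·403/23.2 = 2,708,785.34
EOQ = √2,708,785.34 ≈ 1,645.84

1,646 bags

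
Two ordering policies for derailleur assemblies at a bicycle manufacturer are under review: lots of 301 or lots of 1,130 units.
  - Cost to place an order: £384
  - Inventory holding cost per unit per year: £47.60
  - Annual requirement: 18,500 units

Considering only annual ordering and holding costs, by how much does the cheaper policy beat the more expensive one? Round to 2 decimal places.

£2,415.60

For each Q, cost = (D/Q)·S + (Q/2)·H.
TC(301) = (18,500/301)×384 + (301/2)×47.6 = £30,765.13
TC(1,130) = (18,500/1,130)×384 + (1,130/2)×47.6 = £33,180.73
|ΔTC| = |£30,765.13 − £33,180.73| = £2,415.60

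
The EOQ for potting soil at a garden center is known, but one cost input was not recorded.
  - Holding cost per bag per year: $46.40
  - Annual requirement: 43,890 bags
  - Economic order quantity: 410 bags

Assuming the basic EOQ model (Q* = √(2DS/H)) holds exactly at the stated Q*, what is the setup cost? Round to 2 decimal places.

$88.86

From Q* = √(2DS/H) ⇒ Q*² = 2DS/H.
S = Q²H / (2D) = 410² × 46.4 / (2 × 43,890) = 88.8567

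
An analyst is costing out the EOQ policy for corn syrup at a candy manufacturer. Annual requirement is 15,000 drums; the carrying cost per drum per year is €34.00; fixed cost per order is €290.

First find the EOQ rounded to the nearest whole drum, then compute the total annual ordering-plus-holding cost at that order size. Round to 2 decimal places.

EOQ = √(2DS/H) = √(2 × 15,000 × 290 / 34)
    = √(255,882.35) ≈ 505.85 → Q = 506 drums
Ordering: D/Q × S = 15,000/506 × €290 = €8,596.84
Holding:  Q/2 × H = 506/2 × €34 = €8,602.00
Total = €8,596.84 + €8,602.00 = €17,198.84

€17,198.84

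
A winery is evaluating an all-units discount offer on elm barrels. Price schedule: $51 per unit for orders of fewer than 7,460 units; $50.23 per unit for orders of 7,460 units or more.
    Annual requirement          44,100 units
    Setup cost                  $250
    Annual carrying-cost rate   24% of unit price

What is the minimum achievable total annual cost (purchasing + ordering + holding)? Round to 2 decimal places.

$2,261,586.78

H₁ = 24%×$51 = $12.2400;  H₂ = 24%×$50.23 = $12.0552
EOQ₁ = √(2×44,100×250/12.2400) = 1,342.19  (< 7,460, feasible at tier 1)
EOQ₂ = √(2×44,100×250/12.0552) = 1,352.44  (< 7,460 → use Q = 7,460 at tier-2 price)
TC(tier 1 (EOQ₁), Q≈1,342.2) = $2,265,528.39
TC(tier 2, Q≈7,460.0) = $2,261,586.78
Minimum at tier 2: $2,261,586.78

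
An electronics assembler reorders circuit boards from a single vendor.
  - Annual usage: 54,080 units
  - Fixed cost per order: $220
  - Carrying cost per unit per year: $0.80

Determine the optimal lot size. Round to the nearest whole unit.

5,454 units

EOQ = √(2DS/H) = √(2 × 54,080 × 220 / 0.8)
    = √(29,744,000.00) ≈ 5,453.81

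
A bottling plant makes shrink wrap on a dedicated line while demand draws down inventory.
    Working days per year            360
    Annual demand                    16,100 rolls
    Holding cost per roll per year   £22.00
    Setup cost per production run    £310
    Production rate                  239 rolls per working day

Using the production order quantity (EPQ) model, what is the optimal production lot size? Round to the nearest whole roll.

747 rolls

d = 16,100/360 = 44.7222 rolls/day;  effective holding cost H(1 − d/p) = 22·(1 − 44.7222/239) = 17.88331
Q* = √(2DS / H_eff) = √(2·16,100·310 / 17.88331) ≈ 747.11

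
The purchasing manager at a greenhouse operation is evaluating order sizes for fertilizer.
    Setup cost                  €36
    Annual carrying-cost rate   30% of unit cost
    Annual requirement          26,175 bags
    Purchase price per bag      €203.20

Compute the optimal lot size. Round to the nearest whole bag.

176 bags

H = i·C = 0.3 × €203.2 = €60.9600 per bag-year
Q* = √(2·D·S / H) = √(2·26,175·36 / 60.96) = √30,915.4 ≈ 175.83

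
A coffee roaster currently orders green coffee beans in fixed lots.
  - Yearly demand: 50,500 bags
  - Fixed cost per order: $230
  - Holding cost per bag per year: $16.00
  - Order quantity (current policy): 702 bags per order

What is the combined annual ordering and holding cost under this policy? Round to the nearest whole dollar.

$22,162

Ordering: D/Q × S = 50,500/702 × $230 = $16,545.58
Holding:  Q/2 × H = 702/2 × $16 = $5,616.00
Total = $16,545.58 + $5,616.00 = $22,161.58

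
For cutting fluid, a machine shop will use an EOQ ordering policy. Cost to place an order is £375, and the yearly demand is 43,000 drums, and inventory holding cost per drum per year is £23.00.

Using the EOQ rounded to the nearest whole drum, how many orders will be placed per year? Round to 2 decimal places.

36.32 orders per year

Optimal lot size Q* = (2 × 43,000 × £375 / £23)^½ ≈ 1,184.13 → Q = 1,184
N = D/Q = 43,000/1,184 ≈ 36.318 orders/yr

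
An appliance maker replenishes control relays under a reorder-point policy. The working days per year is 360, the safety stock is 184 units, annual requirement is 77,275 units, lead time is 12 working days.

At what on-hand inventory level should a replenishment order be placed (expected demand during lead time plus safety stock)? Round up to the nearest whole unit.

Daily demand d = 77,275 / 360 = 214.653 units/day
Demand during lead time = 214.653 × 12 = 2,575.83
Reorder point = 2,575.83 + 184 = 2,759.83 → round up

2,760 units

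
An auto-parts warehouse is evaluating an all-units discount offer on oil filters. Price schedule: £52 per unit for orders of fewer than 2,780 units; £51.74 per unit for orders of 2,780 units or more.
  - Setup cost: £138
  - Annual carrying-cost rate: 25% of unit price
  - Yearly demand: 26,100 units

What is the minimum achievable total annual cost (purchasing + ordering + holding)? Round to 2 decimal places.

H₁ = 25%×£52 = £13.0000;  H₂ = 25%×£51.74 = £12.9350
EOQ₁ = √(2×26,100×138/13.0000) = 744.39  (< 2,780, feasible at tier 1)
EOQ₂ = √(2×26,100×138/12.9350) = 746.26  (< 2,780 → use Q = 2,780 at tier-2 price)
TC(tier 1 (EOQ₁), Q≈744.4) = £1,366,877.13
TC(tier 2, Q≈2,780.0) = £1,369,689.26
Minimum at tier 1 (EOQ₁): £1,366,877.13

£1,366,877.13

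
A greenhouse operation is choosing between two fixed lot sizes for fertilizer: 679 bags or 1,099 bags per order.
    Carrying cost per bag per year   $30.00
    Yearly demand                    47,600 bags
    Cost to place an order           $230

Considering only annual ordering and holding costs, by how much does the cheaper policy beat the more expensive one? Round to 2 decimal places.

For each Q, cost = (D/Q)·S + (Q/2)·H.
TC(679) = (47,600/679)×230 + (679/2)×30 = $26,308.71
TC(1,099) = (47,600/1,099)×230 + (1,099/2)×30 = $26,446.78
|ΔTC| = |$26,308.71 − $26,446.78| = $138.07

$138.07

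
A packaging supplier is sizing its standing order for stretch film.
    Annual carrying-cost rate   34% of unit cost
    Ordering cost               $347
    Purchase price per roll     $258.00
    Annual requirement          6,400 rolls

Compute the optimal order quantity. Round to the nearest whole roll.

H = i·C = 0.34 × $258 = $87.7200 per roll-year
EOQ = √(2DS/H) = √(2 × 6,400 × 347 / 87.72)
    = √(50,633.83) ≈ 225.02

225 rolls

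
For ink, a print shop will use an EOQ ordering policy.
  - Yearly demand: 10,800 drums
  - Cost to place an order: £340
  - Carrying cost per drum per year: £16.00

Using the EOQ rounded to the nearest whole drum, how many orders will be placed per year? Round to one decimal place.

2DS/H = 2·10,800·340/16 = 459,000.00
EOQ = √459,000.00 ≈ 677.50 → Q = 677
N = D/Q = 10,800/677 ≈ 15.953 orders/yr

16.0 orders per year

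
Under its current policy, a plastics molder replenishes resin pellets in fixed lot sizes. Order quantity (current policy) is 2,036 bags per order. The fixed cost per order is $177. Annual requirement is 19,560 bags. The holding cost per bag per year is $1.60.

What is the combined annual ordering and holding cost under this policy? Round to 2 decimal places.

$3,329.25

Ordering: D/Q × S = 19,560/2,036 × $177 = $1,700.45
Holding:  Q/2 × H = 2,036/2 × $1.6 = $1,628.80
Total = $1,700.45 + $1,628.80 = $3,329.25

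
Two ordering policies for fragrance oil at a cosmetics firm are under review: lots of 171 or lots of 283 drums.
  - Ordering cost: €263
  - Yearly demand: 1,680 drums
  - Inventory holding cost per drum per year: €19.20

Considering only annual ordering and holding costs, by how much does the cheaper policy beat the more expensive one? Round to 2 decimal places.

€52.61

TC(Q) = (D/Q)S + (Q/2)H
TC(171) = (1,680/171)×263 + (171/2)×19.2 = €4,225.46
TC(283) = (1,680/283)×263 + (283/2)×19.2 = €4,278.07
Lots of 171 are cheaper by €52.61.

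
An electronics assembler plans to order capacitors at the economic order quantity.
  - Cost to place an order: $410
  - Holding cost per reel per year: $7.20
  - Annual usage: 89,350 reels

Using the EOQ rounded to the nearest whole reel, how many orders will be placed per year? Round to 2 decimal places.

28.01 orders per year

EOQ = √(2DS/H) = √(2 × 89,350 × 410 / 7.2)
    = √(10,175,972.22) ≈ 3,189.98 → Q = 3,190
Orders per year = D/Q = 89,350 / 3,190 = 28.009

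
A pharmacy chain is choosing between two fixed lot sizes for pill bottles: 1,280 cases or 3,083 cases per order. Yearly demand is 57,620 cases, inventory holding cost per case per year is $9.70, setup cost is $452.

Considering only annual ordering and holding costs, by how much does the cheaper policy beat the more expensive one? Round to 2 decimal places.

Annual cost at Q: ordering D·S/Q plus holding Q·H/2.
TC(1,280) = (57,620/1,280)×452 + (1,280/2)×9.7 = $26,555.06
TC(3,083) = (57,620/3,083)×452 + (3,083/2)×9.7 = $23,400.24
Cheaper: Q = 3,083.  Difference = $3,154.82

$3,154.82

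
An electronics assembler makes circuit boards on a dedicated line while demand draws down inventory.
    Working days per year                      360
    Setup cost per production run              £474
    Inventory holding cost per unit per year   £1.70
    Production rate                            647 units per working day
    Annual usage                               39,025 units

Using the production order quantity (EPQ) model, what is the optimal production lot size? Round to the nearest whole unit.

Daily demand d = 39,025/360 = 108.403; p = 647; 1 − d/p = 0.83245
EPQ = √(2DS / (H(1 − d/p)))
    = √(2 × 39,025 × 474 / (1.7 × 0.83245)) ≈ 5,112.95

5,113 units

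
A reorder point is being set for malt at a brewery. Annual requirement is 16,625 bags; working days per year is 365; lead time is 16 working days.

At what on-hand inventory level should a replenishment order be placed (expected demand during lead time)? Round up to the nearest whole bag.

729 bags

Daily demand d = 16,625 / 365 = 45.548 bags/day
Demand during lead time = 45.548 × 16 = 728.77
Reorder point = 728.77 → round up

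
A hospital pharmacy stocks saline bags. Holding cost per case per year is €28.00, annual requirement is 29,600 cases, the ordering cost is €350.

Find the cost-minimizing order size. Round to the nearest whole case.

EOQ = √(2DS/H) = √(2 × 29,600 × 350 / 28)
    = √(740,000.00) ≈ 860.23

860 cases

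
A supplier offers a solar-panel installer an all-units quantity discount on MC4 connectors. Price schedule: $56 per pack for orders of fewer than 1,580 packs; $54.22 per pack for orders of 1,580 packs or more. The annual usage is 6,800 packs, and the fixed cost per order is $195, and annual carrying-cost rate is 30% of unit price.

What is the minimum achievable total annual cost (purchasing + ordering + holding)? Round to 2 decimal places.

$382,385.38

H₁ = 30%×$56 = $16.8000;  H₂ = 30%×$54.22 = $16.2660
EOQ₁ = √(2×6,800×195/16.8000) = 397.31  (< 1,580, feasible at tier 1)
EOQ₂ = √(2×6,800×195/16.2660) = 403.78  (< 1,580 → use Q = 1,580 at tier-2 price)
TC(tier 1 (EOQ₁), Q≈397.3) = $387,474.85
TC(tier 2, Q≈1,580.0) = $382,385.38
Minimum at tier 2: $382,385.38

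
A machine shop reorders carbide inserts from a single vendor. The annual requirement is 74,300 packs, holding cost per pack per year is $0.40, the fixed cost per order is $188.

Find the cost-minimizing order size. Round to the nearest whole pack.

8,357 packs

Optimal lot size Q* = (2 × 74,300 × $188 / $0.4)^½ ≈ 8,357.15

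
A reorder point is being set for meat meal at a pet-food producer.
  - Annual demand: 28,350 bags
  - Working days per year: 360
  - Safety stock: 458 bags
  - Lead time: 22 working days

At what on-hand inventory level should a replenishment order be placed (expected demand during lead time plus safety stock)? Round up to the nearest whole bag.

Daily demand d = 28,350 / 360 = 78.750 bags/day
Demand during lead time = 78.750 × 22 = 1,732.50
Reorder point = 1,732.50 + 458 = 2,190.50 → round up

2,191 bags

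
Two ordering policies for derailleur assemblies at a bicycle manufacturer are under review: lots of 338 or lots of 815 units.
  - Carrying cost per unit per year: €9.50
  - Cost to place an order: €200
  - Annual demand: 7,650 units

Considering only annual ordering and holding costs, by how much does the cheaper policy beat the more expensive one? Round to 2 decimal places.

€383.58

Annual cost at Q: ordering D·S/Q plus holding Q·H/2.
TC(338) = (7,650/338)×200 + (338/2)×9.5 = €6,132.13
TC(815) = (7,650/815)×200 + (815/2)×9.5 = €5,748.55
Cheaper: Q = 815.  Difference = €383.58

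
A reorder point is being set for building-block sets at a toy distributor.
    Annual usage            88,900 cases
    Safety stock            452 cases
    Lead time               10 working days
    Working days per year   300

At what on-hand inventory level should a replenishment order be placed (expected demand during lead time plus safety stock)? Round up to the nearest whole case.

3,416 cases

Daily demand d = 88,900 / 300 = 296.333 cases/day
Demand during lead time = 296.333 × 10 = 2,963.33
Reorder point = 2,963.33 + 452 = 3,415.33 → round up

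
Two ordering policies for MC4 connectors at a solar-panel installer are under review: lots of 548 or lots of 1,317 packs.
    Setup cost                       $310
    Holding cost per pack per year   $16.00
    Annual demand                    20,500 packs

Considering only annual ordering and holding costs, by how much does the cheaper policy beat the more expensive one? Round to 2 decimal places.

$619.35

Annual cost at Q: ordering D·S/Q plus holding Q·H/2.
TC(548) = (20,500/548)×310 + (548/2)×16 = $15,980.72
TC(1,317) = (20,500/1,317)×310 + (1,317/2)×16 = $15,361.36
Lots of 1,317 are cheaper by $619.35.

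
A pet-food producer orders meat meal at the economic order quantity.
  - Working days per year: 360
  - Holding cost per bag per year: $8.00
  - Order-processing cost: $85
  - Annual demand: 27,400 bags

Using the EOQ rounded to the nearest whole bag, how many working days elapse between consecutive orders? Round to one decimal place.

10.0 days

Optimal lot size Q* = (2 × 27,400 × $85 / $8)^½ ≈ 763.05 → Q = 763 bags
Days between orders = 360 / (D/Q) = 360 / 35.911 ≈ 10.025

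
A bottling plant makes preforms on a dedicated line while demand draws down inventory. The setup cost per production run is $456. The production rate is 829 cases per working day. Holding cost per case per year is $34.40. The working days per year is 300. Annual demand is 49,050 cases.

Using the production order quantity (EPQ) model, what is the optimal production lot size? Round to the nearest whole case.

d = 49,050/300 = 163.5000 cases/day;  effective holding cost H(1 − d/p) = 34.4·(1 − 163.5000/829) = 27.61544
Q* = √(2DS / H_eff) = √(2·49,050·456 / 27.61544) ≈ 1,272.74

1,273 cases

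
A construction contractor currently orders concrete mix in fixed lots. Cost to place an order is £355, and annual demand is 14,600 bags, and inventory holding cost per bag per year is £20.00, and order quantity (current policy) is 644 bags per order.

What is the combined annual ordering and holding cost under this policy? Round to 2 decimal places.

£14,488.14

Orders/yr = 14,600/644 = 22.671; ordering cost = 22.671 × £355 = £8,048.14
Average inventory = 644/2 = 322; holding cost = 322 × £20 = £6,440.00
Total = £8,048.14 + £6,440.00 = £14,488.14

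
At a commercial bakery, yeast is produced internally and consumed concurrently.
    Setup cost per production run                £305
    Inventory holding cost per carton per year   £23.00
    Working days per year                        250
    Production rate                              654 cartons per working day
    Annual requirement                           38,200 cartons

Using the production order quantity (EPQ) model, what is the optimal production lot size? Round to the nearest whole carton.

1,150 cartons

Daily demand d = 38,200/250 = 152.800; p = 654; 1 − d/p = 0.76636
EPQ = √(2DS / (H(1 − d/p)))
    = √(2 × 38,200 × 305 / (23 × 0.76636)) ≈ 1,149.78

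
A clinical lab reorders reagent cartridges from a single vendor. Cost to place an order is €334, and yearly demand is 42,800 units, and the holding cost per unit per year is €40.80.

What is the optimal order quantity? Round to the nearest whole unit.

EOQ = √(2DS/H) = √(2 × 42,800 × 334 / 40.8)
    = √(700,745.10) ≈ 837.11

837 units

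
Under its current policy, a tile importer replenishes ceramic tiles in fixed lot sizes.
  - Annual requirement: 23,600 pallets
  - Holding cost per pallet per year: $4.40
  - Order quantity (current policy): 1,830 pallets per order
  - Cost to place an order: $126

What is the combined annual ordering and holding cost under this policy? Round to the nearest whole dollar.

$5,651

Orders/yr = 23,600/1,830 = 12.896; ordering cost = 12.896 × $126 = $1,624.92
Average inventory = 1,830/2 = 915; holding cost = 915 × $4.4 = $4,026.00
Total = $1,624.92 + $4,026.00 = $5,650.92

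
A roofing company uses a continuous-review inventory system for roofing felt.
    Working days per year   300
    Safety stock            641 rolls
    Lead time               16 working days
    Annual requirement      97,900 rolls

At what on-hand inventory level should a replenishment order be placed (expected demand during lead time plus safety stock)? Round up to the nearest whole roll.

Daily demand d = 97,900 / 300 = 326.333 rolls/day
Demand during lead time = 326.333 × 16 = 5,221.33
Reorder point = 5,221.33 + 641 = 5,862.33 → round up

5,863 rolls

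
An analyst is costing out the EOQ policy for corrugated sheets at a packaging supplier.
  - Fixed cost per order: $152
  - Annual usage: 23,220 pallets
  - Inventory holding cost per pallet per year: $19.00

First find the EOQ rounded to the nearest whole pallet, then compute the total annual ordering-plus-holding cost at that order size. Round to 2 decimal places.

EOQ = √(2DS/H) = √(2 × 23,220 × 152 / 19)
    = √(371,520.00) ≈ 609.52 → Q = 610 pallets
Orders/yr = 23,220/610 = 38.066; ordering cost = 38.066 × $152 = $5,785.97
Average inventory = 610/2 = 305; holding cost = 305 × $19 = $5,795.00
Total = $5,785.97 + $5,795.00 = $11,580.97

$11,580.97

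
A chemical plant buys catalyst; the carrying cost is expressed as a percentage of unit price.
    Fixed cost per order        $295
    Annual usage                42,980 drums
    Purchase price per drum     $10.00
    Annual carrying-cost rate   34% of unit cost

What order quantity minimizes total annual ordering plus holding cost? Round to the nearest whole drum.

2,731 drums

Holding cost per drum per year: H = 34% × $10 = $3.4000
Q* = √(2·D·S / H) = √(2·42,980·295 / 3.4) = √7,458,294.1 ≈ 2,730.99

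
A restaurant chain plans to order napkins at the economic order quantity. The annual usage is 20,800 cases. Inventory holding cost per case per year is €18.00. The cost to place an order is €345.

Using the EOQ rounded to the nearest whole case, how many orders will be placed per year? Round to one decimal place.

23.3 orders per year

2DS/H = 2·20,800·345/18 = 797,333.33
EOQ = √797,333.33 ≈ 892.94 → Q = 893
N = D/Q = 20,800/893 ≈ 23.292 orders/yr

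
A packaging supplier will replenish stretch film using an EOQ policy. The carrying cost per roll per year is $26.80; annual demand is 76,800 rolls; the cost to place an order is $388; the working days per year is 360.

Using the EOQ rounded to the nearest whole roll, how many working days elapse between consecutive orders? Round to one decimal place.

2DS/H = 2·76,800·388/26.8 = 2,223,761.19
EOQ = √2,223,761.19 ≈ 1,491.23 → Q = 1,491 rolls
Cycle time = (working days × Q)/D = (360 × 1,491) / 76,800 = 6.989 days

7.0 days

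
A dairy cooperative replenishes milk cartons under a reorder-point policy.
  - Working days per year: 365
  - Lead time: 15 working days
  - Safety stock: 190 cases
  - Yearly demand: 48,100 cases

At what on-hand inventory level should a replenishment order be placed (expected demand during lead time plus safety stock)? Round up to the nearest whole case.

2,167 cases

Daily demand d = 48,100 / 365 = 131.781 cases/day
Demand during lead time = 131.781 × 15 = 1,976.71
Reorder point = 1,976.71 + 190 = 2,166.71 → round up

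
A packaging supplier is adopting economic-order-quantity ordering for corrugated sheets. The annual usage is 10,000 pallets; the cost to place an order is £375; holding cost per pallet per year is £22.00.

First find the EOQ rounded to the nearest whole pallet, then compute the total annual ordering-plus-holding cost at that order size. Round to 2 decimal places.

EOQ = √(2DS/H) = √(2 × 10,000 × 375 / 22)
    = √(340,909.09) ≈ 583.87 → Q = 584 pallets
Annual ordering cost = (D/Q)·S = (10,000/584) × 375 = £6,421.23
Annual holding cost  = (Q/2)·H = (584/2) × 22 = £6,424.00
Total = £6,421.23 + £6,424.00 = £12,845.23

£12,845.23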